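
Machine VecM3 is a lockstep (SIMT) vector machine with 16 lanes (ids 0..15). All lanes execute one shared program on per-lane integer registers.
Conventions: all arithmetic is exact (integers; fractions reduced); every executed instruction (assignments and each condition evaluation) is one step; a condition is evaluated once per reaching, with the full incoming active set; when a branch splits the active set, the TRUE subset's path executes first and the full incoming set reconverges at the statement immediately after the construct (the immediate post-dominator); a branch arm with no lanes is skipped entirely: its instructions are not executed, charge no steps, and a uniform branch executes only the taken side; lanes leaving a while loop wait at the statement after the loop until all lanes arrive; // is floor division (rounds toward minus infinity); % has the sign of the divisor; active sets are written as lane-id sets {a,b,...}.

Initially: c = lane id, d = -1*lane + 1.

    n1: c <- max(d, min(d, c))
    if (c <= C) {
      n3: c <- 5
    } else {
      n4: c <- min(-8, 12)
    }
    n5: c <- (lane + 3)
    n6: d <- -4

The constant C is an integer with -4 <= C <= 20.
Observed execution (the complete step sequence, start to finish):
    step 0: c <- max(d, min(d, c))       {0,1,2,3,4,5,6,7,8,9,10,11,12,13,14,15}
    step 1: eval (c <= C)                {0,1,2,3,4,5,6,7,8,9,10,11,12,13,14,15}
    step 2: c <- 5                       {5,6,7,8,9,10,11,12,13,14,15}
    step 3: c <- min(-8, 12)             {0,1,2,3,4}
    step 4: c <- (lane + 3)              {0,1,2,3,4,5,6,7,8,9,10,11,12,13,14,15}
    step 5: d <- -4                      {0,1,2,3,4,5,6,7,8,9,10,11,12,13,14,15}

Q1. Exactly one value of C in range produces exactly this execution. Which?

Answer: C = -4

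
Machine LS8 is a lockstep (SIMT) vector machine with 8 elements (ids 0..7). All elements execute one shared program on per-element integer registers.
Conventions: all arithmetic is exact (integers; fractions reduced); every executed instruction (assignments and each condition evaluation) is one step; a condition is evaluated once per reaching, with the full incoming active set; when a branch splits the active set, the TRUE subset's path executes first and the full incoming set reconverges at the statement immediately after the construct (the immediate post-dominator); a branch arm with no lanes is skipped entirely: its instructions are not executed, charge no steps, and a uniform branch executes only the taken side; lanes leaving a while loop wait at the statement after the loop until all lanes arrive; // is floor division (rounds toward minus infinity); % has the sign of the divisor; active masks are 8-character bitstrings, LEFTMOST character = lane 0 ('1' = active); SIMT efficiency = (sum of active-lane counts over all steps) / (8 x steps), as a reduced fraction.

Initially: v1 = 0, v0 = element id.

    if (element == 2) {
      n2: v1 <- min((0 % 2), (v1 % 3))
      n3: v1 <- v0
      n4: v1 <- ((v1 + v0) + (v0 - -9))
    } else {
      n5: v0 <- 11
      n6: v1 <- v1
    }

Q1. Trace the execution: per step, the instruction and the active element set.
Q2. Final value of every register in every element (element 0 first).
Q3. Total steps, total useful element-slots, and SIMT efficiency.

step 0: eval (element == 2)          11111111
step 1: v1 <- min((0 % 2), (v1 % 3)) 00100000
step 2: v1 <- v0                     00100000
step 3: v1 <- ((v1 + v0) + (v0 - -9)) 00100000
step 4: v0 <- 11                     11011111
step 5: v1 <- v1                     11011111

Answer: 6 steps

v1: 0,0,15,0,0,0,0,0
v0: 11,11,2,11,11,11,11,11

steps = 6; useful = 25; efficiency = 25/48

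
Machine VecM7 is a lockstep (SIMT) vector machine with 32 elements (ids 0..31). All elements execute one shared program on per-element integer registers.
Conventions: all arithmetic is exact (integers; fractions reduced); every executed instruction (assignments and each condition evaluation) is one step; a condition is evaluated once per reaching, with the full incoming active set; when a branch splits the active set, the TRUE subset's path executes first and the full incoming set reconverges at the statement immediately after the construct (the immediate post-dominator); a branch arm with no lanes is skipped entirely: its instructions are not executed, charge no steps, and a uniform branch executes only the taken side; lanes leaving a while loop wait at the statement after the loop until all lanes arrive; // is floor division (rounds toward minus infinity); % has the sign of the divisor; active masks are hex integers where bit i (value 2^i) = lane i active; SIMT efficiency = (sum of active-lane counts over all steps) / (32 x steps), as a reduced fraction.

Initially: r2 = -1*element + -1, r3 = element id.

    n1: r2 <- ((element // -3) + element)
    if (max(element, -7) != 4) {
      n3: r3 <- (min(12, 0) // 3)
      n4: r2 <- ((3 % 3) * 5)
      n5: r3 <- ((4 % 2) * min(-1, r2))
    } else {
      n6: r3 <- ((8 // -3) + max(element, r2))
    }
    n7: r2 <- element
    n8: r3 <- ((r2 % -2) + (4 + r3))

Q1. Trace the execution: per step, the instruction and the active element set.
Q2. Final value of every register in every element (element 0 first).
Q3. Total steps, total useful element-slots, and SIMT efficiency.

step 0: r2 <- ((element // -3) + element) 0xffffffff
step 1: eval (max(element, -7) != 4) 0xffffffff
step 2: r3 <- (min(12, 0) // 3)      0xffffffef
step 3: r2 <- ((3 % 3) * 5)          0xffffffef
step 4: r3 <- ((4 % 2) * min(-1, r2)) 0xffffffef
step 5: r3 <- ((8 // -3) + max(element, r2)) 0x00000010
step 6: r2 <- element                0xffffffff
step 7: r3 <- ((r2 % -2) + (4 + r3)) 0xffffffff

Answer: 8 steps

r2: 0,1,2,3,4,5,6,7,8,9,10,11,12,13,14,15,16,17,18,19,20,21,22,23,24,25,26,27,28,29,30,31
r3: 4,3,4,3,5,3,4,3,4,3,4,3,4,3,4,3,4,3,4,3,4,3,4,3,4,3,4,3,4,3,4,3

steps = 8; useful = 222; efficiency = 222/256 = 111/128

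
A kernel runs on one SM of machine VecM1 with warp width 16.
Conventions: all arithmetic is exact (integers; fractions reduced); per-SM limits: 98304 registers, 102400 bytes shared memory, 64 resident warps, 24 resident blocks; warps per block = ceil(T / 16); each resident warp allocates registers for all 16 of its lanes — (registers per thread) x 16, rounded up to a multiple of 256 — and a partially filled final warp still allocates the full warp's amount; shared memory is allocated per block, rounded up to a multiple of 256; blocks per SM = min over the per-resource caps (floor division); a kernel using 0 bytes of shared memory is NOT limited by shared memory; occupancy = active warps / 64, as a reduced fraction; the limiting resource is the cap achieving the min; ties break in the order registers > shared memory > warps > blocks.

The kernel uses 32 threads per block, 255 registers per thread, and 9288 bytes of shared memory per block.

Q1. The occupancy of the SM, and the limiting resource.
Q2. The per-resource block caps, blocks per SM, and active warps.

Answer: occupancy 5/16, limited by shared memory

registers: 12 blocks
shared memory: 10 blocks
warps: 32 blocks
blocks: 24 blocks

Answer: 10 blocks, 20 active warps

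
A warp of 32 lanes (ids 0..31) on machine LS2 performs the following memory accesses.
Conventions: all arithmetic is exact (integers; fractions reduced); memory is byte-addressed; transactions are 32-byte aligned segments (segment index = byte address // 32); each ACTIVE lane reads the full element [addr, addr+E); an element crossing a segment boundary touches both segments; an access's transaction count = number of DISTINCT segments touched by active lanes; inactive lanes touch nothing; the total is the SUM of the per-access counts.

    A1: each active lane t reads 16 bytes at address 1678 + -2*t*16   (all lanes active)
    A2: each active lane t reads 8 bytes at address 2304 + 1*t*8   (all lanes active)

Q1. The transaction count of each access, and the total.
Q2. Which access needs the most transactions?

A1: 32 transactions
A2: 8 transactions

Answer: 32,8; total 40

Answer: A1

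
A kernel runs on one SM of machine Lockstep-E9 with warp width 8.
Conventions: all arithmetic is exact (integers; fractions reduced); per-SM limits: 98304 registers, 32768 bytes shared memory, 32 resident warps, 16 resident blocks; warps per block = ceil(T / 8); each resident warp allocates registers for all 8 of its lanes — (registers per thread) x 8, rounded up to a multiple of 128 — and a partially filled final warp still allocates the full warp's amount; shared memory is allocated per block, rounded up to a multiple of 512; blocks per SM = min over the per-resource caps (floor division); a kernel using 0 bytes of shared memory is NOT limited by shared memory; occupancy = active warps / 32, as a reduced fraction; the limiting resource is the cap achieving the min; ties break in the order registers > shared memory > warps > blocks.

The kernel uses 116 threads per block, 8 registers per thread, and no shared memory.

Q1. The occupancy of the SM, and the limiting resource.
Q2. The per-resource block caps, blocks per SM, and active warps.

Answer: occupancy 15/16, limited by warps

registers: 51 blocks
shared memory: no limit (kernel uses none)
warps: 2 blocks
blocks: 16 blocks

Answer: 2 blocks, 30 active warps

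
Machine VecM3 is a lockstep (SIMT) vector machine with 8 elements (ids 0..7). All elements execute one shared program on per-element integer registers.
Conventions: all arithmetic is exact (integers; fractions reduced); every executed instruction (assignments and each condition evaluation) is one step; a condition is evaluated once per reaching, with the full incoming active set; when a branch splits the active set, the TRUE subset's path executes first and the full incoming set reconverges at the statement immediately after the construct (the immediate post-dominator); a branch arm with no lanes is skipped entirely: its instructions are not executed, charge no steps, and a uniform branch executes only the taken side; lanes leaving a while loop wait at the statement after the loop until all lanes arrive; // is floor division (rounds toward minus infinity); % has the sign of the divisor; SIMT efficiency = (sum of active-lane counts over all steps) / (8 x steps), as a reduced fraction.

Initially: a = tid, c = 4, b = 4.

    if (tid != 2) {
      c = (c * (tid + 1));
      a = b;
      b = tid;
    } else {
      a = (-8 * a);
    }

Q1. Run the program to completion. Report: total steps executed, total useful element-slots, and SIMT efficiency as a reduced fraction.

Answer: 5 steps, 30 useful, 3/4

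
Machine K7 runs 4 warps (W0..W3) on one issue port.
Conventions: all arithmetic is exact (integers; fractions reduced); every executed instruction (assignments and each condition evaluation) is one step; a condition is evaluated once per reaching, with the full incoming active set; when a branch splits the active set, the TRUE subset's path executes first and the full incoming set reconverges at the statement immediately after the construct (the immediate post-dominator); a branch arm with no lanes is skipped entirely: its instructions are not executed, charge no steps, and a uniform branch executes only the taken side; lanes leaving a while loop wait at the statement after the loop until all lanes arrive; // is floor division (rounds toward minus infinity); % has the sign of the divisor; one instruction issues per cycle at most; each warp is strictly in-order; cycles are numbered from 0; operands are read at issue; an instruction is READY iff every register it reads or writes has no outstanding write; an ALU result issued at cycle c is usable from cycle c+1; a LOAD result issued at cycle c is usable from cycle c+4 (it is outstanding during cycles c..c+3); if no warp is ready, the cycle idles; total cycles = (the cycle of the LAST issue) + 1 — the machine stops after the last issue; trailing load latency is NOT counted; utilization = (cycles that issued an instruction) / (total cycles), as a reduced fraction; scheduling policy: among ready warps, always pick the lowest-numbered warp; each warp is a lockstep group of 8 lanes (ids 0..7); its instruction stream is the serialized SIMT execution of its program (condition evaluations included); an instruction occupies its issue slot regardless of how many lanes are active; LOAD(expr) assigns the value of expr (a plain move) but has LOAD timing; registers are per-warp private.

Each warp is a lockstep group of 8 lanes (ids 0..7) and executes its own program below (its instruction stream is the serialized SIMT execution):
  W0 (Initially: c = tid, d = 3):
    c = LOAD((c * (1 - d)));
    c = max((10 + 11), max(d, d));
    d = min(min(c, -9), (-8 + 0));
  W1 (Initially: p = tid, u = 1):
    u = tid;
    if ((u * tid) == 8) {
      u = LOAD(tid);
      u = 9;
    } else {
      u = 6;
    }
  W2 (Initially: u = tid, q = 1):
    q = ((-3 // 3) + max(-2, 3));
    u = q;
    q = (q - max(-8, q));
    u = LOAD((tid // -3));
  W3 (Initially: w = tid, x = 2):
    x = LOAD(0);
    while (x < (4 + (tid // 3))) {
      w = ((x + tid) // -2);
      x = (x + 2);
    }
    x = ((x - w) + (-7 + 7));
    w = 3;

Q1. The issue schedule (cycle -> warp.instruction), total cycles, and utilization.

cycle 0: W0.I0
cycle 1: W1.I0
cycle 2: W1.I1
cycle 3: W1.I2
cycle 4: W0.I1
cycle 5: W0.I2
cycle 6: W2.I0
cycle 7: W2.I1
cycle 8: W2.I2
cycle 9: W2.I3
cycle 10: W3.I0
cycle 11: idle
cycle 12: idle
cycle 13: idle
cycle 14: W3.I1
cycle 15: W3.I2
cycle 16: W3.I3
cycle 17: W3.I4
cycle 18: W3.I5
cycle 19: W3.I6
cycle 20: W3.I7
cycle 21: W3.I8
cycle 22: W3.I9
cycle 23: W3.I10
cycle 24: W3.I11
cycle 25: W3.I12

Answer: 26 cycles, utilization 23/26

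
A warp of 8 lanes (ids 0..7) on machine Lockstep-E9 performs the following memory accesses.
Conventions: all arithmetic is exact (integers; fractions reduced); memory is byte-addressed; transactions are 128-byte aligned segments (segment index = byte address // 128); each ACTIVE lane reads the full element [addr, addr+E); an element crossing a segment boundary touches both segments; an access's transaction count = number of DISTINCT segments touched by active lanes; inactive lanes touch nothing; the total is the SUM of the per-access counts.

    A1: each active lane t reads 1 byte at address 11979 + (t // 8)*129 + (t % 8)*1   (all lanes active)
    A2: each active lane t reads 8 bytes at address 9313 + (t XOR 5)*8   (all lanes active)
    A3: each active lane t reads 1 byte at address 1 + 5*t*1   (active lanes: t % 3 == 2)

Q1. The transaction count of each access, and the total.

A1: 1 transaction
A2: 2 transactions
A3: 1 transaction

Answer: 1,2,1; total 4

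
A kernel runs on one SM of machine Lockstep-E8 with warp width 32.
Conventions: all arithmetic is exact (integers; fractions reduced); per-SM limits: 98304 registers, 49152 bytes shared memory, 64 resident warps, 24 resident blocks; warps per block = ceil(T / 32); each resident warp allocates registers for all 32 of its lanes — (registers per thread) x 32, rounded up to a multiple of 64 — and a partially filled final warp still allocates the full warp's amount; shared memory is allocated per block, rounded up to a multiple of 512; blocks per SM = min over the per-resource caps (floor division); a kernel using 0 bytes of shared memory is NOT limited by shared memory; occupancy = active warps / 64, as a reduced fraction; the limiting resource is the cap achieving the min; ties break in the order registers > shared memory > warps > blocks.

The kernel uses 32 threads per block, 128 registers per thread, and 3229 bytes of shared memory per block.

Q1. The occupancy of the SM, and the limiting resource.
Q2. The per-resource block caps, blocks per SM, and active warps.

Answer: occupancy 13/64, limited by shared memory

registers: 24 blocks
shared memory: 13 blocks
warps: 64 blocks
blocks: 24 blocks

Answer: 13 blocks, 13 active warps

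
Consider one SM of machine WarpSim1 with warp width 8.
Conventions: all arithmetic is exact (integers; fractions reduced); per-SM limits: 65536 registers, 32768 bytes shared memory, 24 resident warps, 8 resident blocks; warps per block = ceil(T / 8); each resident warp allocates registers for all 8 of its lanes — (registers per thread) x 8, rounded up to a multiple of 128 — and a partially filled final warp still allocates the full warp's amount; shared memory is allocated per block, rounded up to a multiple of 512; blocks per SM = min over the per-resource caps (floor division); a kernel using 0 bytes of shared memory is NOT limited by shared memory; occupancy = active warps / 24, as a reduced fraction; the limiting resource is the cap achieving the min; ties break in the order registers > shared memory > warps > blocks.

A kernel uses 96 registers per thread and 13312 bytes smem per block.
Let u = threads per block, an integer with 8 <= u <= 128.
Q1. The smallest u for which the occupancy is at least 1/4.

Answer: u = 17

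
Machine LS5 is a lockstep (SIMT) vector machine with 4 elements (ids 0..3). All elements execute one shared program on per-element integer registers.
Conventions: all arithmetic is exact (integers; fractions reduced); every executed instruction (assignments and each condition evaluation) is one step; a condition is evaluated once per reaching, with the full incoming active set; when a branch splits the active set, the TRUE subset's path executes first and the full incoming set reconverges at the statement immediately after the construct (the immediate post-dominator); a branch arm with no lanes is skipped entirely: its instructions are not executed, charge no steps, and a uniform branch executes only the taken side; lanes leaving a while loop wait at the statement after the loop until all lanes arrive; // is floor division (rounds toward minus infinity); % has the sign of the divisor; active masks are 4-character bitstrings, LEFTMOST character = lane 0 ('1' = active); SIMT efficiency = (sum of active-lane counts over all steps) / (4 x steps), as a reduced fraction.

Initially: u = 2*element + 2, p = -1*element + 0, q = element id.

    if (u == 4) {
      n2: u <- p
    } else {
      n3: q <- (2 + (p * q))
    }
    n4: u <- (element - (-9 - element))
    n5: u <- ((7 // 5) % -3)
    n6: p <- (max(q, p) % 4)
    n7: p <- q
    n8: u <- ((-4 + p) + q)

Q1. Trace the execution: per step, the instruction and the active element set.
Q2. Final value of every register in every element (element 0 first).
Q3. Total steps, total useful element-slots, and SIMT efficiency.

step 0: eval (u == 4)                1111
step 1: u <- p                       0100
step 2: q <- (2 + (p * q))           1011
step 3: u <- (element - (-9 - element)) 1111
step 4: u <- ((7 // 5) % -3)         1111
step 5: p <- (max(q, p) % 4)         1111
step 6: p <- q                       1111
step 7: u <- ((-4 + p) + q)          1111

Answer: 8 steps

u: 0,-2,-8,-18
p: 2,1,-2,-7
q: 2,1,-2,-7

steps = 8; useful = 28; efficiency = 28/32 = 7/8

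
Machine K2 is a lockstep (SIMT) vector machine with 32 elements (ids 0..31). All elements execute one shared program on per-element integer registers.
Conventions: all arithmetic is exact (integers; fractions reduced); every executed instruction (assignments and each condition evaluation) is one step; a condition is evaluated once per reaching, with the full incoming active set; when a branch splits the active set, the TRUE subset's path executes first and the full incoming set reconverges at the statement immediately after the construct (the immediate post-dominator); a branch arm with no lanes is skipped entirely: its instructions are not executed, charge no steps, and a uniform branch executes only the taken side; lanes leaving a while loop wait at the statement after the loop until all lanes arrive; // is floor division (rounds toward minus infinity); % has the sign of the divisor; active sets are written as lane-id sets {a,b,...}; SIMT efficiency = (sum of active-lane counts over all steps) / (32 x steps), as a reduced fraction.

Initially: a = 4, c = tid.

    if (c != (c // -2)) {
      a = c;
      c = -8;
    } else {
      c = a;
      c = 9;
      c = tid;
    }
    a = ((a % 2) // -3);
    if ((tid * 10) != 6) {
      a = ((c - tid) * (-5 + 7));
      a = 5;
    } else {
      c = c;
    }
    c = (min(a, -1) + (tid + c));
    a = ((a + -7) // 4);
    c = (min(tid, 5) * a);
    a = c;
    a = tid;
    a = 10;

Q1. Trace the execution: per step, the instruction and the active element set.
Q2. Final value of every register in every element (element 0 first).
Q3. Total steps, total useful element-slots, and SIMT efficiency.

step 0: eval (c != (c // -2))        {0,1,2,3,4,5,6,7,8,9,10,11,12,13,14,15,16,17,18,19,20,21,22,23,24,25,26,27,28,29,30,31}
step 1: a <- c                       {1,2,3,4,5,6,7,8,9,10,11,12,13,14,15,16,17,18,19,20,21,22,23,24,25,26,27,28,29,30,31}
step 2: c <- -8                      {1,2,3,4,5,6,7,8,9,10,11,12,13,14,15,16,17,18,19,20,21,22,23,24,25,26,27,28,29,30,31}
step 3: c <- a                       {0}
step 4: c <- 9                       {0}
step 5: c <- tid                     {0}
step 6: a <- ((a % 2) // -3)         {0,1,2,3,4,5,6,7,8,9,10,11,12,13,14,15,16,17,18,19,20,21,22,23,24,25,26,27,28,29,30,31}
step 7: eval ((tid * 10) != 6)       {0,1,2,3,4,5,6,7,8,9,10,11,12,13,14,15,16,17,18,19,20,21,22,23,24,25,26,27,28,29,30,31}
step 8: a <- ((c - tid) * (-5 + 7))  {0,1,2,3,4,5,6,7,8,9,10,11,12,13,14,15,16,17,18,19,20,21,22,23,24,25,26,27,28,29,30,31}
step 9: a <- 5                       {0,1,2,3,4,5,6,7,8,9,10,11,12,13,14,15,16,17,18,19,20,21,22,23,24,25,26,27,28,29,30,31}
step 10: c <- (min(a, -1) + (tid + c)) {0,1,2,3,4,5,6,7,8,9,10,11,12,13,14,15,16,17,18,19,20,21,22,23,24,25,26,27,28,29,30,31}
step 11: a <- ((a + -7) // 4)         {0,1,2,3,4,5,6,7,8,9,10,11,12,13,14,15,16,17,18,19,20,21,22,23,24,25,26,27,28,29,30,31}
step 12: c <- (min(tid, 5) * a)       {0,1,2,3,4,5,6,7,8,9,10,11,12,13,14,15,16,17,18,19,20,21,22,23,24,25,26,27,28,29,30,31}
step 13: a <- c                       {0,1,2,3,4,5,6,7,8,9,10,11,12,13,14,15,16,17,18,19,20,21,22,23,24,25,26,27,28,29,30,31}
step 14: a <- tid                     {0,1,2,3,4,5,6,7,8,9,10,11,12,13,14,15,16,17,18,19,20,21,22,23,24,25,26,27,28,29,30,31}
step 15: a <- 10                      {0,1,2,3,4,5,6,7,8,9,10,11,12,13,14,15,16,17,18,19,20,21,22,23,24,25,26,27,28,29,30,31}

Answer: 16 steps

a: 10,10,10,10,10,10,10,10,10,10,10,10,10,10,10,10,10,10,10,10,10,10,10,10,10,10,10,10,10,10,10,10
c: 0,-1,-2,-3,-4,-5,-5,-5,-5,-5,-5,-5,-5,-5,-5,-5,-5,-5,-5,-5,-5,-5,-5,-5,-5,-5,-5,-5,-5,-5,-5,-5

steps = 16; useful = 417; efficiency = 417/512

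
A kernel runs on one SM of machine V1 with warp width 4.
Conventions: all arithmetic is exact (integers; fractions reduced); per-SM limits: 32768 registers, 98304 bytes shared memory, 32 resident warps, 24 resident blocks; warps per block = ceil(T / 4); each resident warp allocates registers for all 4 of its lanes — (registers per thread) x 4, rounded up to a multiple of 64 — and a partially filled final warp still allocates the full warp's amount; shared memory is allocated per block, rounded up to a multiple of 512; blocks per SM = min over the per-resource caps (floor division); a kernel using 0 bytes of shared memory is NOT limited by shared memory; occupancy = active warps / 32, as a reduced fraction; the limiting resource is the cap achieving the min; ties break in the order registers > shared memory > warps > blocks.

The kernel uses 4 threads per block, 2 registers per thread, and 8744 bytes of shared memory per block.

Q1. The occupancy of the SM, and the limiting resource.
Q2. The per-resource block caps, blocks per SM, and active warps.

Answer: occupancy 5/16, limited by shared memory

registers: 512 blocks
shared memory: 10 blocks
warps: 32 blocks
blocks: 24 blocks

Answer: 10 blocks, 10 active warps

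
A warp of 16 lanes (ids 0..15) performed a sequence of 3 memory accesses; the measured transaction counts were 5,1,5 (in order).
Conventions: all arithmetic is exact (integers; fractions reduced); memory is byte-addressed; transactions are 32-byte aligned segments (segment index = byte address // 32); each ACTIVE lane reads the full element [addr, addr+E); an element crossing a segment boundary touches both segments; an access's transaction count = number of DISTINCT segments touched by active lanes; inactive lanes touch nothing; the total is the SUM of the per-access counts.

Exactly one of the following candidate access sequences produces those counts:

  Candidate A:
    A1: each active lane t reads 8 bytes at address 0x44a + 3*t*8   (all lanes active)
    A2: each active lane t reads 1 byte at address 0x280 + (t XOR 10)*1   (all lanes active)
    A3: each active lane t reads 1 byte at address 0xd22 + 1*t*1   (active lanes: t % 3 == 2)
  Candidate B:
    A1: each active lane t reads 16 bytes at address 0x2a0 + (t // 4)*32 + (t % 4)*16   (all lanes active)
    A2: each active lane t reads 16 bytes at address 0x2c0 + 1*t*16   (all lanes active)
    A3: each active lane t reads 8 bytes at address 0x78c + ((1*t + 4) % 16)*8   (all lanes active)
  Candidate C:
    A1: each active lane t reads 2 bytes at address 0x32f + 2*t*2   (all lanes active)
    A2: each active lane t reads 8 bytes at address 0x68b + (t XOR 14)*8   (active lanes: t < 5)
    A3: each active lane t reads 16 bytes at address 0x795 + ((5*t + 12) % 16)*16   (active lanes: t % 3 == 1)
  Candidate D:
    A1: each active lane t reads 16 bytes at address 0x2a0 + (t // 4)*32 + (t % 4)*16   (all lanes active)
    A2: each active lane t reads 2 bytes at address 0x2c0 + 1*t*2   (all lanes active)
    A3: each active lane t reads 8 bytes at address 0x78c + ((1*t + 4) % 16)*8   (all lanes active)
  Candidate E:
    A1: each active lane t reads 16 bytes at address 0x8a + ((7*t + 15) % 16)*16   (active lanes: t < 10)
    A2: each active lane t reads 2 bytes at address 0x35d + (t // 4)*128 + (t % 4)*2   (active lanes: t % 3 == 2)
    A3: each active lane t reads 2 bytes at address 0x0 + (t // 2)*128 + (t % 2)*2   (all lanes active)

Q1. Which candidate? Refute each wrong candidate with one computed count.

A: A1 gives 12 transactions, not 5
B: A2 gives 8 transactions, not 1
C: A1 gives 3 transactions, not 5
E: A1 gives 9 transactions, not 5
D: all counts match (5,1,5)

Answer: D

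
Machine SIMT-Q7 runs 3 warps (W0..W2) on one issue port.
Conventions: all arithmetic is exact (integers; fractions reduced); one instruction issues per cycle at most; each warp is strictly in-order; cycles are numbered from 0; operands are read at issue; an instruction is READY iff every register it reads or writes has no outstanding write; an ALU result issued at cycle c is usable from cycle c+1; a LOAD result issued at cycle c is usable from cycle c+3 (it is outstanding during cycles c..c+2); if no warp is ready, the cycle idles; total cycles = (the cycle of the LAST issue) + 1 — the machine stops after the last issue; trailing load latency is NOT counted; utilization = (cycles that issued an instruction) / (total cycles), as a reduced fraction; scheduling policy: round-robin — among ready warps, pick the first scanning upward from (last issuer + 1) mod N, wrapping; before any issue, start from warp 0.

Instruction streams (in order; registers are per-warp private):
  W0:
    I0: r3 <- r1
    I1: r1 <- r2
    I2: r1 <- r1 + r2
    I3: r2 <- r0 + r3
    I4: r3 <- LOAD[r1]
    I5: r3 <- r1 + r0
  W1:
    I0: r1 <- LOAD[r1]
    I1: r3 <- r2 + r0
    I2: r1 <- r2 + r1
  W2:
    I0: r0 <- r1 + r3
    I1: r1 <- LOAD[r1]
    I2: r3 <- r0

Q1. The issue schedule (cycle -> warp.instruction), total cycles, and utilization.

cycle 0: W0.I0
cycle 1: W1.I0
cycle 2: W2.I0
cycle 3: W0.I1
cycle 4: W1.I1
cycle 5: W2.I1
cycle 6: W0.I2
cycle 7: W1.I2
cycle 8: W2.I2
cycle 9: W0.I3
cycle 10: W0.I4
cycle 11: idle
cycle 12: idle
cycle 13: W0.I5

Answer: 14 cycles, utilization 6/7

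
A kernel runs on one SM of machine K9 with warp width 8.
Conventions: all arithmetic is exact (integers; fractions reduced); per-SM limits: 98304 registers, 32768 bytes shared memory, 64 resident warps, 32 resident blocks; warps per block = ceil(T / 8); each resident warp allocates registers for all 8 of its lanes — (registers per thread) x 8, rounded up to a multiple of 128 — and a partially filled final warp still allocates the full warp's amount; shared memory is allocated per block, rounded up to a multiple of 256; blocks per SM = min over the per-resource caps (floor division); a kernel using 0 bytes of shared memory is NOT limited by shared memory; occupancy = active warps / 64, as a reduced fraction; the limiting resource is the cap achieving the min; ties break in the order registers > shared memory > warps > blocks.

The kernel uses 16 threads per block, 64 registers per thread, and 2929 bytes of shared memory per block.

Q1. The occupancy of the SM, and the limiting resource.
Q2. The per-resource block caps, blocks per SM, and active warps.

Answer: occupancy 5/16, limited by shared memory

registers: 96 blocks
shared memory: 10 blocks
warps: 32 blocks
blocks: 32 blocks

Answer: 10 blocks, 20 active warps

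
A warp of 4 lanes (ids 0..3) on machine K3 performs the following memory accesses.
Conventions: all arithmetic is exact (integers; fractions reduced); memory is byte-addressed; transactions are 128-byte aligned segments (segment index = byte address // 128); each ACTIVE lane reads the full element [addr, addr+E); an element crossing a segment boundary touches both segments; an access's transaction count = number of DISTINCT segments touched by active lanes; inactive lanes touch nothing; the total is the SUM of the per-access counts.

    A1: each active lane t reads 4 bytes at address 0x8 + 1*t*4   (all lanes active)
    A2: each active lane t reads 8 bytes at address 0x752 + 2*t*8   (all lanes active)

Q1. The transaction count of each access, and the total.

A1: 1 transaction
A2: 2 transactions

Answer: 1,2; total 3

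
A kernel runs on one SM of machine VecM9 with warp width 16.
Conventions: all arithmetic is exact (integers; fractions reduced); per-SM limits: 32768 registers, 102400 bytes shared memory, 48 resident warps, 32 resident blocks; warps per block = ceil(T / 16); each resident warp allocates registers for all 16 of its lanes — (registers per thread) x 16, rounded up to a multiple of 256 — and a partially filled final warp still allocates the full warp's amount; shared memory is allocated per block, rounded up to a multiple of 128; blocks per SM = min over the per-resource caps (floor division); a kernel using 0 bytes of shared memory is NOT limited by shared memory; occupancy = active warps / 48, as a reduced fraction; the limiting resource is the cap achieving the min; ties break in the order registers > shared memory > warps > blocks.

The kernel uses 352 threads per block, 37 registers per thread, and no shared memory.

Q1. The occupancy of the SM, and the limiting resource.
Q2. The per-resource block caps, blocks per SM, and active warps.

Answer: occupancy 11/24, limited by registers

registers: 1 block
shared memory: no limit (kernel uses none)
warps: 2 blocks
blocks: 32 blocks

Answer: 1 block, 22 active warps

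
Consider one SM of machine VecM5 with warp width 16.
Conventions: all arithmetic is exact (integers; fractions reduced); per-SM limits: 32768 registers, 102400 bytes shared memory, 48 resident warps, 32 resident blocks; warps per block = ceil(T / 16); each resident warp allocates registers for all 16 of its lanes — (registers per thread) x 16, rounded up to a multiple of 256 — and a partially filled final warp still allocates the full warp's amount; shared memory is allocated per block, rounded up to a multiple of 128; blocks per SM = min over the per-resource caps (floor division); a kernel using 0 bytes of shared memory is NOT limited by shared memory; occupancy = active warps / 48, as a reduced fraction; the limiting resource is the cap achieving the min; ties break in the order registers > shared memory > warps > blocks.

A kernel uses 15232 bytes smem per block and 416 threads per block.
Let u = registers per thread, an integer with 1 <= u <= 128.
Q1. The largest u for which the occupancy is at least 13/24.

Answer: u = 64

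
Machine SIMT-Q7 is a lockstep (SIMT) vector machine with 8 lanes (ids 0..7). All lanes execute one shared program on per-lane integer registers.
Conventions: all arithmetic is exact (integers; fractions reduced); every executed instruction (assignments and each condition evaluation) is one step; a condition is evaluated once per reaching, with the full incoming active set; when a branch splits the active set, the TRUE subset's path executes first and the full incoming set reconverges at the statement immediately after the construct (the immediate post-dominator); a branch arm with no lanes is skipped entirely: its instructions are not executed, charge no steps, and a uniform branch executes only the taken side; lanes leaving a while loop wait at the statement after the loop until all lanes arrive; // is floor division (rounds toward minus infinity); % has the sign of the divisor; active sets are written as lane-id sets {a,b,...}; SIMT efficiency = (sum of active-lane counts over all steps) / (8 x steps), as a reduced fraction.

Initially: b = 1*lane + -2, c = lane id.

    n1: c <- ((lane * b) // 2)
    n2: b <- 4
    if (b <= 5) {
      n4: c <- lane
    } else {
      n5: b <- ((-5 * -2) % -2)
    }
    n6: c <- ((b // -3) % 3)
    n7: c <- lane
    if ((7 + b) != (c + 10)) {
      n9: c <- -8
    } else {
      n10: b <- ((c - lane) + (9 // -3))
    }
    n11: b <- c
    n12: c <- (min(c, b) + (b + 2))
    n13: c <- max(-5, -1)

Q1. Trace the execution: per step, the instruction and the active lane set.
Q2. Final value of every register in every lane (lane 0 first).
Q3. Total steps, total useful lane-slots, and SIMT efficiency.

step 0: c <- ((lane * b) // 2)       {0,1,2,3,4,5,6,7}
step 1: b <- 4                       {0,1,2,3,4,5,6,7}
step 2: eval (b <= 5)                {0,1,2,3,4,5,6,7}
step 3: c <- lane                    {0,1,2,3,4,5,6,7}
step 4: c <- ((b // -3) % 3)         {0,1,2,3,4,5,6,7}
step 5: c <- lane                    {0,1,2,3,4,5,6,7}
step 6: eval ((7 + b) != (c + 10))   {0,1,2,3,4,5,6,7}
step 7: c <- -8                      {0,2,3,4,5,6,7}
step 8: b <- ((c - lane) + (9 // -3)) {1}
step 9: b <- c                       {0,1,2,3,4,5,6,7}
step 10: c <- (min(c, b) + (b + 2))   {0,1,2,3,4,5,6,7}
step 11: c <- max(-5, -1)             {0,1,2,3,4,5,6,7}

Answer: 12 steps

b: -8,1,-8,-8,-8,-8,-8,-8
c: -1,-1,-1,-1,-1,-1,-1,-1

steps = 12; useful = 88; efficiency = 88/96 = 11/12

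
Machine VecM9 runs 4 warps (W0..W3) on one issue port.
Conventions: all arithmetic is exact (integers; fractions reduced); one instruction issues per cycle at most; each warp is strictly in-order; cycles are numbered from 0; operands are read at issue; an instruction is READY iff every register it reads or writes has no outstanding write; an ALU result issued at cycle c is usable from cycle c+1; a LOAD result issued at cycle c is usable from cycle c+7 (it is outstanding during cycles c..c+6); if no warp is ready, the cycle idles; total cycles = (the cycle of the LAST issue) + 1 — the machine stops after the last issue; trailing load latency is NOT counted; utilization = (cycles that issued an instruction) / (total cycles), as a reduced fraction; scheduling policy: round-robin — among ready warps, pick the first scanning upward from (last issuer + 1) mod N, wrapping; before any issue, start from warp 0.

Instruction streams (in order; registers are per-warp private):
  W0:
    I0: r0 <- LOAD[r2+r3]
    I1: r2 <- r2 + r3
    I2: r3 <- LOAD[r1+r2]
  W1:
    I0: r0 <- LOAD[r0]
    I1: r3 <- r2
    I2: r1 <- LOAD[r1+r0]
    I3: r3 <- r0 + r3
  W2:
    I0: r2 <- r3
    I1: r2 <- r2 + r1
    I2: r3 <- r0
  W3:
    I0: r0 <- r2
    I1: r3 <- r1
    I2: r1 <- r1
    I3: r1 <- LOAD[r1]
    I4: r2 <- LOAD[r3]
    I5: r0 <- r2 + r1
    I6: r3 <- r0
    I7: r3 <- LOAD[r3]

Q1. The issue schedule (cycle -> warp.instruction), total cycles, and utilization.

cycle 0: W0.I0
cycle 1: W1.I0
cycle 2: W2.I0
cycle 3: W3.I0
cycle 4: W0.I1
cycle 5: W1.I1
cycle 6: W2.I1
cycle 7: W3.I1
cycle 8: W0.I2
cycle 9: W1.I2
cycle 10: W2.I2
cycle 11: W3.I2
cycle 12: W1.I3
cycle 13: W3.I3
cycle 14: W3.I4
cycle 15: idle
cycle 16: idle
cycle 17: idle
cycle 18: idle
cycle 19: idle
cycle 20: idle
cycle 21: W3.I5
cycle 22: W3.I6
cycle 23: W3.I7

Answer: 24 cycles, utilization 3/4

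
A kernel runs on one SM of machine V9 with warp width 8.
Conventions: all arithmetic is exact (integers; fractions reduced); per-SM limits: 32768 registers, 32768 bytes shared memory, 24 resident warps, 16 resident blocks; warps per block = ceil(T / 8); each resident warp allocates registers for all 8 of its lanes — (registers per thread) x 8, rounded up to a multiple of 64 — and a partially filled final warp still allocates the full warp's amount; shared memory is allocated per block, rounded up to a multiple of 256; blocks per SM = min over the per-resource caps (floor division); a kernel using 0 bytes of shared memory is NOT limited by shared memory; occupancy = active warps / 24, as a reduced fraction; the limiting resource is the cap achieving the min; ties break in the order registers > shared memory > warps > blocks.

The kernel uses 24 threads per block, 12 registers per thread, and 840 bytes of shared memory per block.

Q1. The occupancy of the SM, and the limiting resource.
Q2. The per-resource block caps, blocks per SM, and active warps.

Answer: occupancy 1, limited by warps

registers: 85 blocks
shared memory: 32 blocks
warps: 8 blocks
blocks: 16 blocks

Answer: 8 blocks, 24 active warps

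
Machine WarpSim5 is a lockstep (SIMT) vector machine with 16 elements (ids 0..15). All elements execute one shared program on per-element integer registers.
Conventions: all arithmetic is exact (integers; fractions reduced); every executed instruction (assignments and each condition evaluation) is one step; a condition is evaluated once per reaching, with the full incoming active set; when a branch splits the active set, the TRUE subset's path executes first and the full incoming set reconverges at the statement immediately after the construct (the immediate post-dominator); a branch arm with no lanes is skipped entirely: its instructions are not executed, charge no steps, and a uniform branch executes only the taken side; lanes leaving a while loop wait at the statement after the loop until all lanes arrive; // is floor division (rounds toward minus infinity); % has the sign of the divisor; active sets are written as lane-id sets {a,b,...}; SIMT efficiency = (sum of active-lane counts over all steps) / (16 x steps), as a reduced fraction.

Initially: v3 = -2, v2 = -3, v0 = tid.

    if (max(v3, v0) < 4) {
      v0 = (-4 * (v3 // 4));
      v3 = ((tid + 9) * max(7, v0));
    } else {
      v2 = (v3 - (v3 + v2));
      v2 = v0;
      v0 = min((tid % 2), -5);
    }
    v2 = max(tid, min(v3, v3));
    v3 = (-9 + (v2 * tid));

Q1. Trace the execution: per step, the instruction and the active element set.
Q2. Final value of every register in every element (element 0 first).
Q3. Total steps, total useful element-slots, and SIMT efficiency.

step 0: eval (max(v3, v0) < 4)       {0,1,2,3,4,5,6,7,8,9,10,11,12,13,14,15}
step 1: v0 <- (-4 * (v3 // 4))       {0,1,2,3}
step 2: v3 <- ((tid + 9) * max(7, v0)) {0,1,2,3}
step 3: v2 <- (v3 - (v3 + v2))       {4,5,6,7,8,9,10,11,12,13,14,15}
step 4: v2 <- v0                     {4,5,6,7,8,9,10,11,12,13,14,15}
step 5: v0 <- min((tid % 2), -5)     {4,5,6,7,8,9,10,11,12,13,14,15}
step 6: v2 <- max(tid, min(v3, v3))  {0,1,2,3,4,5,6,7,8,9,10,11,12,13,14,15}
step 7: v3 <- (-9 + (v2 * tid))      {0,1,2,3,4,5,6,7,8,9,10,11,12,13,14,15}

Answer: 8 steps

v3: -9,61,145,243,7,16,27,40,55,72,91,112,135,160,187,216
v2: 63,70,77,84,4,5,6,7,8,9,10,11,12,13,14,15
v0: 4,4,4,4,-5,-5,-5,-5,-5,-5,-5,-5,-5,-5,-5,-5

steps = 8; useful = 92; efficiency = 92/128 = 23/32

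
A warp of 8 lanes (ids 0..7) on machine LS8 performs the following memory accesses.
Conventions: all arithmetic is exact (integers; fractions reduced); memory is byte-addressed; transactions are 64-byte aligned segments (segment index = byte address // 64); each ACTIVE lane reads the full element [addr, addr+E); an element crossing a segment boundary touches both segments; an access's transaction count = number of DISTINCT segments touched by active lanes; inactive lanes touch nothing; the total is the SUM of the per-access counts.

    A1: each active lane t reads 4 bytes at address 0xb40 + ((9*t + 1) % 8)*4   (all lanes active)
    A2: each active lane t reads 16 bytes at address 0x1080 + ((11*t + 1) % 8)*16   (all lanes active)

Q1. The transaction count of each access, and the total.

A1: 1 transaction
A2: 2 transactions

Answer: 1,2; total 3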